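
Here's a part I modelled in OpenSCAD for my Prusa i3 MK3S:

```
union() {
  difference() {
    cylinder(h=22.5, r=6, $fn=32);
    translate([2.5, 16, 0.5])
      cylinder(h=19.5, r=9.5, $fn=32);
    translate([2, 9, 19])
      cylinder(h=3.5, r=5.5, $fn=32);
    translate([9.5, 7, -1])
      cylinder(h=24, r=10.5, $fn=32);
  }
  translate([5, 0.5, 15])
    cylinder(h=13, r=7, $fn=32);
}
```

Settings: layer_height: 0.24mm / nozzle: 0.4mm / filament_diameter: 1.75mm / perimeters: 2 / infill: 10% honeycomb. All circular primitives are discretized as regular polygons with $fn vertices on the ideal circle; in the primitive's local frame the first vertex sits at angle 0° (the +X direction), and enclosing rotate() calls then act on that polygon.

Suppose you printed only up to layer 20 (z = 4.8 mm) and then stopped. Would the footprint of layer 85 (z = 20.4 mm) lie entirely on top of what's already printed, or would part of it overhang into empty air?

Compare the two slices. At z = 4.8: the cylinder: section is a regular 32-gon, circumradius r=6 (area = (32/2)·6.000²·sin(360°/32) = 112.37 mm²); the r=9.5 cylinder at (2.5, 16) contributes a regular 32-gon of circumradius 9.5 (area = (32/2)·9.500²·sin(360°/32) = 281.71 mm²); the cylinder at (2, 9) is not intersected at this z (z outside [19, 22.5]); the r=10.5 cylinder at (9.5, 7) gives a regular 32-gon of circumradius 10.5 (constant along its height) (area = (32/2)·10.500²·sin(360°/32) = 344.14 mm²); After the difference (first − rest): starting from the r=6 cylinder (112.37 mm²), the r=9.5 cylinder at (2.5, 16) misses the remaining region (no effect); the r=10.5 cylinder at (9.5, 7) partially overlaps it — only the 34.55 mm² overlap (of its 344.14 mm²) is removed, clipping the outline — area = 77.82 mm²; the cylinder at (5, 0.5) is absent (z outside [15, 28]); Combining (union): only that combined region is present, so the union is just that shape — area = 77.82 mm². At z = 20.4: the r=6 cylinder gives a regular 32-gon of circumradius 6 (constant along its height) (area = (32/2)·6.000²·sin(360°/32) = 112.37 mm²); the cylinder at (2.5, 16) is not intersected at this z (z outside [0.5, 20]); the r=5.5 cylinder at (2, 9) contributes a regular 32-gon of circumradius 5.5 (area = (32/2)·5.500²·sin(360°/32) = 94.42 mm²); the r=10.5 cylinder at (9.5, 7) contributes a regular 32-gon of circumradius 10.5 (area = (32/2)·10.500²·sin(360°/32) = 344.14 mm²); Taking the first minus the rest: starting from the r=6 cylinder (112.37 mm²), the r=5.5 cylinder at (2, 9) partially overlaps it — only the 10.40 mm² overlap (of its 94.42 mm²) is removed, clipping the outline; the r=10.5 cylinder at (9.5, 7) partially overlaps it — only the 25.54 mm² overlap (of its 344.14 mm²) is removed, clipping the outline — area = 76.43 mm²; the r=7 cylinder at (5, 0.5) contributes a regular 32-gon of circumradius 7 (area = (32/2)·7.000²·sin(360°/32) = 152.95 mm²); Combining (union): the regions partially overlap — summed areas 229.38 mm² minus the doubly-counted overlap 34.28 mm² gives 195.10 mm² — area = 195.10 mm². Checking containment: at z = 20.4 the cross-section extends beyond the z = 4.8 cross-section by about 118.62 mm².

part overhangs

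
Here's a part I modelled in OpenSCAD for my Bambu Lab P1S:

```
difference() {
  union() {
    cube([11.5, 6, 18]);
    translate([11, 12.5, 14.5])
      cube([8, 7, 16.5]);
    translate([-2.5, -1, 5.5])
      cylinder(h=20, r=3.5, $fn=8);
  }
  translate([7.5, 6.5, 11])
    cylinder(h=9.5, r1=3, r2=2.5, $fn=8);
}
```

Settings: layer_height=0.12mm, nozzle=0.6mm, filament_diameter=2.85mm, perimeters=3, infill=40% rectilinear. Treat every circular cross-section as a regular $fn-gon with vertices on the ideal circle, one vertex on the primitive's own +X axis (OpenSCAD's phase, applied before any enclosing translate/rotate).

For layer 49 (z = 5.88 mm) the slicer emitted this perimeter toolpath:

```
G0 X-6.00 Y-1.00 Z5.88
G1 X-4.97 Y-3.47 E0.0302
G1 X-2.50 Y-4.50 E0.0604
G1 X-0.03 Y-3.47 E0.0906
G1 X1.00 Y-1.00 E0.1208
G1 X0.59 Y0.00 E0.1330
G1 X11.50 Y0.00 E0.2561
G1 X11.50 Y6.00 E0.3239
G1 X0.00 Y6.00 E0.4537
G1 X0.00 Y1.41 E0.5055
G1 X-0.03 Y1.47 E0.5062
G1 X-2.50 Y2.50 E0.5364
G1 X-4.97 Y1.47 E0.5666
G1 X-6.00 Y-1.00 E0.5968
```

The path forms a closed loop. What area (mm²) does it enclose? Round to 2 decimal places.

Apply the shoelace formula to the sequence of (X, Y) vertices; enclosed area = 103.18 mm².

103.18 mm²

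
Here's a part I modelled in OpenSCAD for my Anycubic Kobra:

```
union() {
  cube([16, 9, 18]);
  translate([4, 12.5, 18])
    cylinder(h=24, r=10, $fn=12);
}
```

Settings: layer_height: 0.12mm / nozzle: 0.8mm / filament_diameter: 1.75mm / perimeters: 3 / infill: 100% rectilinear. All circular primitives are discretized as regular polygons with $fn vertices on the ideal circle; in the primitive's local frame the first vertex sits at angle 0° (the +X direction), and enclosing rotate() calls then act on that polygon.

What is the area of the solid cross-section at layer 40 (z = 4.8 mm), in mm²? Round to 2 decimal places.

At z = 4.8 mm: the cube is present — its section is the full 16×9 rectangle (area 144.00 mm²); the cylinder at (4, 12.5) does not reach this height (z outside [18, 42]); Merging all regions: only the 16×9 cube is present, so the union is just that shape — area = 144.00 mm². Overall, the cross-section is a single solid region. Net area = 144.00 mm².

144.00 mm²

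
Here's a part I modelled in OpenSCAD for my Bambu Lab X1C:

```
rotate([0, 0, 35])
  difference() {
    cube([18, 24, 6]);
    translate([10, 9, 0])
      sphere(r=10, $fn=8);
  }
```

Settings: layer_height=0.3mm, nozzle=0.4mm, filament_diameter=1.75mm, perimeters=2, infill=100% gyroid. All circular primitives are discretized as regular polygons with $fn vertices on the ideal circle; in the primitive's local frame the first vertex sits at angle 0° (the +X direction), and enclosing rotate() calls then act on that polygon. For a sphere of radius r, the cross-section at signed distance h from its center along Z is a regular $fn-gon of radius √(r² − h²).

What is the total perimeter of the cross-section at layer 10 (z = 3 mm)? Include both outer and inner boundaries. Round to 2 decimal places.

121.51 mm

At z = 3 mm: the cube (footprint 18×24) is included at this height (perimeter 84.00 mm); the sphere at (10, 9): section is a regular 8-gon, circumradius = √(r²−h²) = √(10²−3²) = 9.539 (perimeter = 2·8·9.539·sin(180°/8) = 58.41 mm); Taking the first minus the rest: starting from the 18×24 cube, the r=10 sphere at (10, 9) partially overlaps it — only the 250.96 mm² overlap (of its 257.39 mm²) is removed, clipping the outline — boundary = 121.51 mm; (rotated 35° about Z; rotation is an isometry so areas/perimeters/island counts are preserved). Overall, the cross-section has 2 separate islands. Total boundary length (outer) = 121.51 mm.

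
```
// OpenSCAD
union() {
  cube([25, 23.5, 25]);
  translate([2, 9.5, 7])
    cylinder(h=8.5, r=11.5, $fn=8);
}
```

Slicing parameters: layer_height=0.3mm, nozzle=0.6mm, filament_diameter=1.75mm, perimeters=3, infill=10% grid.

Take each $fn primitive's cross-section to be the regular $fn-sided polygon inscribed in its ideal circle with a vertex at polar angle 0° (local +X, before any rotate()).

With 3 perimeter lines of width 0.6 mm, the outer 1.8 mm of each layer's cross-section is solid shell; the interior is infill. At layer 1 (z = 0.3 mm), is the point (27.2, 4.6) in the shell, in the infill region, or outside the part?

At z = 0.3 mm: the cube is present — its section is the full 25×23.5 rectangle; the cylinder at (2, 9.5) does not reach this height (z outside [7, 15.5]); Taking the union: only the 25×23.5 cube is present, so the union is just that shape — 1 connected region. Overall, the cross-section is a single solid region. The nearest boundary edge runs (25.00, 0.00)→(25.00, 23.50); distance from the point to it = 2.20 mm. The point is not inside any of the regions above, so it lies outside the cross-section (2.20 mm from the nearest boundary).

outside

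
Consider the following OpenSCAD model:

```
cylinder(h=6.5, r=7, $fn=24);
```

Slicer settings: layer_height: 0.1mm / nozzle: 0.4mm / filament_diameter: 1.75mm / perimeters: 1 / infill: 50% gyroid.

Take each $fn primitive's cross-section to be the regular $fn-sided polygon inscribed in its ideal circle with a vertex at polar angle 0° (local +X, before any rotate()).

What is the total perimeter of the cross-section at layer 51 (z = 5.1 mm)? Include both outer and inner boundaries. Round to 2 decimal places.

43.86 mm

At z = 5.1 mm: the r=7 cylinder contributes a regular 24-gon of circumradius 7 (perimeter = 2·24·7.000·sin(180°/24) = 43.86 mm). Overall, the cross-section is a single solid region. Total boundary length (outer) = 43.86 mm.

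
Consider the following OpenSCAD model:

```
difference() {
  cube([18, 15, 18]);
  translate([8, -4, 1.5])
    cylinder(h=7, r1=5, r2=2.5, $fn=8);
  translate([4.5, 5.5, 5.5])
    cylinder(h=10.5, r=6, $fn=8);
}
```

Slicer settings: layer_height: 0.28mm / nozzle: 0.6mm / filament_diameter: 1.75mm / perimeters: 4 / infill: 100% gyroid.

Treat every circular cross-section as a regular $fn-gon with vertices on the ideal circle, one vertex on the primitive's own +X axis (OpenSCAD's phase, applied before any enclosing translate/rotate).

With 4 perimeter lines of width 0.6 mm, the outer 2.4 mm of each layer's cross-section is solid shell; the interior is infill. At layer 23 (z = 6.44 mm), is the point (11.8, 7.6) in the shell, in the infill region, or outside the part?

At z = 6.44 mm: the 18×15 cube contributes its full rectangle; the cone at (8, -4): at t=0.706 of its height the radius interpolates to r₁+(r₂−r₁)t = 3.236, giving a regular 8-gon of that circumradius; the cylinder at (4.5, 5.5): section is a regular 8-gon, circumradius r=6; Taking the first minus the rest: starting from the 18×15 cube, the cone at (8, -4) misses the remaining region (no effect); the r=6 cylinder at (4.5, 5.5) partially overlaps it — only the 95.79 mm² overlap (of its 101.82 mm²) is removed, clipping the outline — 2 connected regions. Overall, the cross-section has 2 separate islands. The nearest boundary edge runs (10.50, 5.50)→(8.74, 9.74); distance from the point to it = 2.00 mm. (Shell/infill is judged within the island containing the point — the largest one.) The point is inside the cross-section, 2.00 mm from the nearest boundary — within the 2.4 mm shell band (4 × 0.6).

shell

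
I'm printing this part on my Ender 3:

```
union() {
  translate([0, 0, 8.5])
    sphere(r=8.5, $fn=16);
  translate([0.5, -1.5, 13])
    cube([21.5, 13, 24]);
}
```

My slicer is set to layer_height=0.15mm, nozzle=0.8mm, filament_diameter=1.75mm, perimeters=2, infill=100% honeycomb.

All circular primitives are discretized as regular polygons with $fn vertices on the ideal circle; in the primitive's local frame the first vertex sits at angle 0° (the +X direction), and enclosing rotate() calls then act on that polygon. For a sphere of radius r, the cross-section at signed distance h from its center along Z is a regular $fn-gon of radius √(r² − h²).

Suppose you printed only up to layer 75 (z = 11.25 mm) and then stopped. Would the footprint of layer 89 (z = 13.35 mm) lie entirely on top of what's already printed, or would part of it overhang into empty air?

Compare the two slices. At z = 11.25: the r=8.5 sphere contributes a regular 16-gon of circumradius √(8.5²−2.75²) = 8.043 (area = (16/2)·8.043²·sin(360°/16) = 198.04 mm²); the cube at (0.5, -1.5) is absent (z outside [13, 37]); Taking the union: only the r=8.5 sphere is present, so the union is just that shape — area = 198.04 mm². At z = 13.35: the r=8.5 sphere slices to a regular 16-gon of circumradius 6.981 (√(r²−h²) with h=4.85 from center) (area = (16/2)·6.981²·sin(360°/16) = 149.18 mm²); the cube at (0.5, -1.5) (footprint 21.5×13) is included at this height (area 279.50 mm²); Taking the union: the regions partially overlap — summed areas 428.68 mm² minus the doubly-counted overlap 43.33 mm² gives 385.35 mm² — area = 385.35 mm². Checking containment: at z = 13.35 the cross-section extends beyond the z = 11.25 cross-section by about 222.90 mm².

part overhangs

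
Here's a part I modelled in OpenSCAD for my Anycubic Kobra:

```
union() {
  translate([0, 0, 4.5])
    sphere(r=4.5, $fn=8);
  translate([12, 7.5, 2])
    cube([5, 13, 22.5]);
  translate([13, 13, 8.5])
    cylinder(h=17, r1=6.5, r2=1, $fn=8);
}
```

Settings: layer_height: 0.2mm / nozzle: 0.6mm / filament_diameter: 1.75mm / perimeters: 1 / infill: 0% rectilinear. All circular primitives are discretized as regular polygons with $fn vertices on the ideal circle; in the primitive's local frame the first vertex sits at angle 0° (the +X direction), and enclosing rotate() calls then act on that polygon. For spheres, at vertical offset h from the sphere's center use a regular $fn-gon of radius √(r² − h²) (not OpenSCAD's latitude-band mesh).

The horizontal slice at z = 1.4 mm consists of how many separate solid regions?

At z = 1.4 mm: the r=4.5 sphere contributes a regular 8-gon of circumradius √(4.5²−3.1²) = 3.262; the cube at (12, 7.5) does not reach this height (z outside [2, 24.5]); the cone at (13, 13) is absent (z outside [8.5, 25.5]); Taking the union: only the r=4.5 sphere is present, so the union is just that shape — 1 connected region. The result has 1 disconnected region.

1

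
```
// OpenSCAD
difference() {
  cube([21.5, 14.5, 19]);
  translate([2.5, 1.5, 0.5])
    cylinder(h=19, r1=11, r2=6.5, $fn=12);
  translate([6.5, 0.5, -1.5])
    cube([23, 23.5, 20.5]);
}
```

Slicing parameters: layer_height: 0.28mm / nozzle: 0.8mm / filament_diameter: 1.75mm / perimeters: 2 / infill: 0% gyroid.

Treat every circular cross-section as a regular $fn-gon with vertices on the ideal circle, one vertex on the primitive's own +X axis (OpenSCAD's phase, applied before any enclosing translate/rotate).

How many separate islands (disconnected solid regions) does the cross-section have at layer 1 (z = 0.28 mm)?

1

At z = 0.28 mm: the cube (footprint 21.5×14.5) is included at this height; the cone at (2.5, 1.5) is absent (z outside [0.5, 19.5]); the cube at (6.5, 0.5) is present — its section is the full 23×23.5 rectangle; After the difference (first − rest): starting from the 21.5×14.5 cube, the 23×23.5 cube at (6.5, 0.5) partially overlaps it — only the 210.00 mm² overlap (of its 540.50 mm²) is removed, clipping the outline — 1 connected region. Overall, the cross-section is a single solid region. Island count = 1.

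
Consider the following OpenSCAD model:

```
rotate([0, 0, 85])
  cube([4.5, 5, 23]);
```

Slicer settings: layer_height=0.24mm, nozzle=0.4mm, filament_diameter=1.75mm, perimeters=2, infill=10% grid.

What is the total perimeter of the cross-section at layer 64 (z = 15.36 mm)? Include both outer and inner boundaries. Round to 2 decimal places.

At z = 15.36 mm: the cube is present — its section is the full 4.5×5 rectangle (perimeter 19.00 mm); (whole slice rotated 85° about Z — lengths, areas and connectivity unchanged). Overall, the cross-section is a single solid region. Total boundary length (outer) = 19.00 mm.

19.00 mm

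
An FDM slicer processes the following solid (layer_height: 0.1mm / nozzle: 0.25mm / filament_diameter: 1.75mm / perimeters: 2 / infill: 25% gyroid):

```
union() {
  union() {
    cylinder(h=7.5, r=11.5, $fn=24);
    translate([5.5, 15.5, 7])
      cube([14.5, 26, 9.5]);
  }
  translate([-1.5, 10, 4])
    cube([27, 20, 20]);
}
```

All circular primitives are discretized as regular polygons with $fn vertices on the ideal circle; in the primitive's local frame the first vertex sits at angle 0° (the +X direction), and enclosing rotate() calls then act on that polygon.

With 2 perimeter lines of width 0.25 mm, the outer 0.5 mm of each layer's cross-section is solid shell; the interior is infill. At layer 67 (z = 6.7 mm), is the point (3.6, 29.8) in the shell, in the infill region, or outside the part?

shell

At z = 6.7 mm: the cylinder: section is a regular 24-gon, circumradius r=11.5; the cube at (5.5, 15.5) is not intersected at this z (z outside [7, 16.5]); Combining (union): only the r=11.5 cylinder is present, so the union is just that shape — 1 connected region; the cube at (-1.5, 10) (footprint 27×20) is included at this height; Taking the union: the regions partially overlap (shared area 7.47 mm²), so overlapping operands fuse into one piece — 1 connected region. Overall, the cross-section is a single solid region. The nearest boundary edge runs (-1.50, 30.00)→(25.50, 30.00); distance from the point to it = 0.20 mm. The point is inside the cross-section, 0.20 mm from the nearest boundary — within the 0.5 mm shell band (2 × 0.25).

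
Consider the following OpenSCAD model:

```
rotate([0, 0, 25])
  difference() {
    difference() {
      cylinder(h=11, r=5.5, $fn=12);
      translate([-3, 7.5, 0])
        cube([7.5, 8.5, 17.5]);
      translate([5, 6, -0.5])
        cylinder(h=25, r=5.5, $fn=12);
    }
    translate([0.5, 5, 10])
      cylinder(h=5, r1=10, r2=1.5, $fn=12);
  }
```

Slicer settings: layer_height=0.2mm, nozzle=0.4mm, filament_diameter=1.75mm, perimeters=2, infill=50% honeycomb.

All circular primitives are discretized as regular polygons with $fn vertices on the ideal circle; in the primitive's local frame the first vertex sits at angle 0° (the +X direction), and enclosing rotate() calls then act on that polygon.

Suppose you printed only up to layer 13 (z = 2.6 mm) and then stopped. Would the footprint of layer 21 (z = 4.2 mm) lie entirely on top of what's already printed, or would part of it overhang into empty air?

Compare the two slices. At z = 2.6: the cylinder: section is a regular 12-gon, circumradius r=5.5 (area = (12/2)·5.500²·sin(360°/12) = 90.75 mm²); the cube at (-3, 7.5) (footprint 7.5×8.5) is included at this height (area 63.75 mm²); the r=5.5 cylinder at (5, 6) gives a regular 12-gon of circumradius 5.5 (constant along its height) (area = (12/2)·5.500²·sin(360°/12) = 90.75 mm²); After the difference (first − rest): starting from the r=5.5 cylinder (90.75 mm²), the 7.5×8.5 cube at (-3, 7.5) misses the remaining region (no effect); the r=5.5 cylinder at (5, 6) partially overlaps it — only the 14.91 mm² overlap (of its 90.75 mm²) is removed, clipping the outline — area = 75.84 mm²; the cone at (0.5, 5) does not reach this height (z outside [10, 15]); Taking the first minus the rest: none of the subtracted shapes is present at this height, so the result so far is unchanged — area = 75.84 mm²; (rotated 25° about Z; rotation is an isometry so areas/perimeters/island counts are preserved). At z = 4.2: the cylinder: section is a regular 12-gon, circumradius r=5.5 (area = (12/2)·5.500²·sin(360°/12) = 90.75 mm²); the cube at (-3, 7.5) is present — its section is the full 7.5×8.5 rectangle (area 63.75 mm²); the cylinder at (5, 6): section is a regular 12-gon, circumradius r=5.5 (area = (12/2)·5.500²·sin(360°/12) = 90.75 mm²); Subtracting the remaining from the first: starting from the r=5.5 cylinder (90.75 mm²), the 7.5×8.5 cube at (-3, 7.5) misses the remaining region (no effect); the r=5.5 cylinder at (5, 6) partially overlaps it — only the 14.91 mm² overlap (of its 90.75 mm²) is removed, clipping the outline — area = 75.84 mm²; the cone at (0.5, 5) is absent (z outside [10, 15]); After the difference (first − rest): none of the subtracted shapes is present at this height, so the result so far is unchanged — area = 75.84 mm²; (rotated 25° about Z; rotation is an isometry so areas/perimeters/island counts are preserved). Checking containment: the cross-section at z = 4.2 is a subset of the cross-section at z = 2.6.

entirely on top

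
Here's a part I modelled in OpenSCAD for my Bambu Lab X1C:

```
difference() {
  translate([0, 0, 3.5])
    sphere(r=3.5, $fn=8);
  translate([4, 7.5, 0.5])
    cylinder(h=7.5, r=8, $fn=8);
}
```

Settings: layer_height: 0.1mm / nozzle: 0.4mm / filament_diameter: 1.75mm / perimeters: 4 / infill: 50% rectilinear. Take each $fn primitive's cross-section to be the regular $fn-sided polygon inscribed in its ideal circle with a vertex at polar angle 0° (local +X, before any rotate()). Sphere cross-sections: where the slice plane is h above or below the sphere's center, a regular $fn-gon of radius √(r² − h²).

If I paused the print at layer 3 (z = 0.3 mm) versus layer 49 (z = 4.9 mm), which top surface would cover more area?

Layer 3 (z = 0.3): the r=3.5 sphere contributes a regular 8-gon of circumradius √(3.5²−3.2²) = 1.418 (area = (8/2)·1.418²·sin(360°/8) = 5.69 mm²); the cylinder at (4, 7.5) is absent (z outside [0.5, 8]); Subtracting the remaining from the first: none of the subtracted shapes is present at this height, so the r=3.5 sphere is unchanged — area = 5.69 mm². So its area = 5.69 mm². Layer 49 (z = 4.9): the sphere: section is a regular 8-gon, circumradius = √(r²−h²) = √(3.5²−1.4²) = 3.208 (area = (8/2)·3.208²·sin(360°/8) = 29.10 mm²); the r=8 cylinder at (4, 7.5) contributes a regular 8-gon of circumradius 8 (area = (8/2)·8.000²·sin(360°/8) = 181.02 mm²); Subtracting the remaining from the first: starting from the r=3.5 sphere (29.10 mm²), the r=8 cylinder at (4, 7.5) partially overlaps it — only the 8.03 mm² overlap (of its 181.02 mm²) is removed, clipping the outline — area = 21.07 mm². So its area = 21.07 mm². Layer 49 is larger (21.07 vs 5.69 mm²).

layer 49 (z = 4.9 mm)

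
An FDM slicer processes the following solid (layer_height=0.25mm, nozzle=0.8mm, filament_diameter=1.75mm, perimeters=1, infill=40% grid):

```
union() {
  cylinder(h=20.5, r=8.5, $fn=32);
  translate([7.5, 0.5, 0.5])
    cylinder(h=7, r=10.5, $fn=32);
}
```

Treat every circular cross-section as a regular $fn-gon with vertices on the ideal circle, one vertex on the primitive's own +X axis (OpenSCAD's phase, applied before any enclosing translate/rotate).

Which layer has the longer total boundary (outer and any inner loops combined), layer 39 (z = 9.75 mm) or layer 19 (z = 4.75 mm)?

Layer 39 (z = 9.75): the cylinder: section is a regular 32-gon, circumradius r=8.5 (perimeter = 2·32·8.500·sin(180°/32) = 53.32 mm); the cylinder at (7.5, 0.5) is not intersected at this z (z outside [0.5, 7.5]); Merging all regions: only the r=8.5 cylinder is present, so the union is just that shape — boundary = 53.32 mm. So its perimeter = 53.32 mm. Layer 19 (z = 4.75): the r=8.5 cylinder contributes a regular 32-gon of circumradius 8.5 (perimeter = 2·32·8.500·sin(180°/32) = 53.32 mm); the r=10.5 cylinder at (7.5, 0.5) contributes a regular 32-gon of circumradius 10.5 (perimeter = 2·32·10.500·sin(180°/32) = 65.87 mm); Combining (union): the regions partially overlap (shared area 140.88 mm²), so the edge portions inside another operand are dropped and the merged outline is re-measured after clipping — boundary = 75.56 mm. So its perimeter = 75.56 mm. Layer 19 is larger (75.56 vs 53.32 mm).

layer 19 (z = 4.75 mm)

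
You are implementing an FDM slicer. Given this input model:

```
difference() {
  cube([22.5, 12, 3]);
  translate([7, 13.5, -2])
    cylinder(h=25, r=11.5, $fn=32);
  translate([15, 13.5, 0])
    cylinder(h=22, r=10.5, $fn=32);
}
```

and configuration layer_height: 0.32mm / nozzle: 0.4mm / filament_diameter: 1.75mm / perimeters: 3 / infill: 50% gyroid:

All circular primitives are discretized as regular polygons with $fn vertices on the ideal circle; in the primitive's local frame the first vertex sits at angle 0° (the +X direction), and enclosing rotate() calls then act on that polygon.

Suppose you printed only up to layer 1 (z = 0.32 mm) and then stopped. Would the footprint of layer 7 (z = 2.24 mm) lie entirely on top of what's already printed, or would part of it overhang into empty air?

Compare the two slices. At z = 0.32: the cube is present — its section is the full 22.5×12 rectangle (area 270.00 mm²); the r=11.5 cylinder at (7, 13.5) contributes a regular 32-gon of circumradius 11.5 (area = (32/2)·11.500²·sin(360°/32) = 412.81 mm²); the cylinder at (15, 13.5): section is a regular 32-gon, circumradius r=10.5 (area = (32/2)·10.500²·sin(360°/32) = 344.14 mm²); After the difference (first − rest): starting from the 22.5×12 cube (270.00 mm²), the r=11.5 cylinder at (7, 13.5) partially overlaps it — only the 150.50 mm² overlap (of its 412.81 mm²) is removed, clipping the outline; the r=10.5 cylinder at (15, 13.5) partially overlaps it — only the 48.29 mm² overlap (of its 344.14 mm²) is removed, clipping the outline — area = 71.21 mm². At z = 2.24: the cube is present — its section is the full 22.5×12 rectangle (area 270.00 mm²); the cylinder at (7, 13.5): section is a regular 32-gon, circumradius r=11.5 (area = (32/2)·11.500²·sin(360°/32) = 412.81 mm²); the r=10.5 cylinder at (15, 13.5) gives a regular 32-gon of circumradius 10.5 (constant along its height) (area = (32/2)·10.500²·sin(360°/32) = 344.14 mm²); Taking the first minus the rest: starting from the 22.5×12 cube (270.00 mm²), the r=11.5 cylinder at (7, 13.5) partially overlaps it — only the 150.50 mm² overlap (of its 412.81 mm²) is removed, clipping the outline; the r=10.5 cylinder at (15, 13.5) partially overlaps it — only the 48.29 mm² overlap (of its 344.14 mm²) is removed, clipping the outline — area = 71.21 mm². Checking containment: the cross-section at z = 2.24 is a subset of the cross-section at z = 0.32.

entirely on top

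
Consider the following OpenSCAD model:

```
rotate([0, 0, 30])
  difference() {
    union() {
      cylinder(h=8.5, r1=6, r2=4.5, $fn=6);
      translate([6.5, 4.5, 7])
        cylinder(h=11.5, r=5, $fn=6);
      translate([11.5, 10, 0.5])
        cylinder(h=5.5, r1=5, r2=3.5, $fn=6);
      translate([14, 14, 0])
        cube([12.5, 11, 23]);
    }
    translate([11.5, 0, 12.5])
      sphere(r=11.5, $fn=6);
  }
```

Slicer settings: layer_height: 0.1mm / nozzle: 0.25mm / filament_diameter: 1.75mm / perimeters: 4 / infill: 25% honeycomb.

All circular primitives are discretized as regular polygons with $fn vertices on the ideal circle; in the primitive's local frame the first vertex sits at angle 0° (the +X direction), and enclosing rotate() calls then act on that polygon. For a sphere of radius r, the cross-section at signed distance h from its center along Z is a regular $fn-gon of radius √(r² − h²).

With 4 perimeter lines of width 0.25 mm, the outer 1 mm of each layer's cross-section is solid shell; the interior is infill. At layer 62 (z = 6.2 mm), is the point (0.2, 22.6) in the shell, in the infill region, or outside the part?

At z = 6.2 mm: the cone (r1=6→r2=4.5) has section circumradius 4.906 here — a regular 6-gon; the cylinder at (6.5, 4.5) is absent (z outside [7, 18.5]); the cone at (11.5, 10) is not intersected at this z (z outside [0.5, 6]); the 12.5×11 cube at (14, 14) contributes its full rectangle; Combining (union): the 2 present regions are separate (no shared area or edge), so areas and boundary lengths simply add and each stays a separate island — 2 connected regions; the sphere at (11.5, 0): section is a regular 6-gon, circumradius = √(r²−h²) = √(11.5²−6.3²) = 9.621; After the difference (first − rest): starting from that combined region, the r=11.5 sphere at (11.5, 0) partially overlaps it — only the 7.93 mm² overlap (of its 240.48 mm²) is removed, clipping the outline — 2 connected regions; (whole slice rotated 30° about Z — lengths, areas and connectivity unchanged). Overall, the cross-section has 2 separate islands. Undo the 30° rotation: the query point maps to (11.473, 19.472) in the un-rotated model frame. The nearest boundary edge runs (14.00, 14.00)→(14.00, 25.00); distance from the point to it = 2.53 mm. The point is not inside any of the regions above, so it lies outside the cross-section (2.53 mm from the nearest boundary).

outside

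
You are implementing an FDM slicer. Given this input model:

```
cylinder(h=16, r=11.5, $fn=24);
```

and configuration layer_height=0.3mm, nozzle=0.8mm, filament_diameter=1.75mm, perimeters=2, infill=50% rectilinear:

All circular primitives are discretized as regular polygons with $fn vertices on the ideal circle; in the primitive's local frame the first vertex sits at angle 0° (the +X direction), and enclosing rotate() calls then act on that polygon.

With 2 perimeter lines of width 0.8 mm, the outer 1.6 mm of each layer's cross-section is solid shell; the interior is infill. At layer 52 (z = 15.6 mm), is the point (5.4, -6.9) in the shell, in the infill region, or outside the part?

infill

At z = 15.6 mm: the r=11.5 cylinder gives a regular 24-gon of circumradius 11.5 (constant along its height). Overall, the cross-section is a single solid region. The nearest boundary edge runs (5.75, -9.96)→(8.13, -8.13); distance from the point to it = 2.64 mm. The point is inside the cross-section and 2.64 mm from the nearest boundary — more than the 1.6 mm shell width (2 × 0.8), so it's in the infill interior.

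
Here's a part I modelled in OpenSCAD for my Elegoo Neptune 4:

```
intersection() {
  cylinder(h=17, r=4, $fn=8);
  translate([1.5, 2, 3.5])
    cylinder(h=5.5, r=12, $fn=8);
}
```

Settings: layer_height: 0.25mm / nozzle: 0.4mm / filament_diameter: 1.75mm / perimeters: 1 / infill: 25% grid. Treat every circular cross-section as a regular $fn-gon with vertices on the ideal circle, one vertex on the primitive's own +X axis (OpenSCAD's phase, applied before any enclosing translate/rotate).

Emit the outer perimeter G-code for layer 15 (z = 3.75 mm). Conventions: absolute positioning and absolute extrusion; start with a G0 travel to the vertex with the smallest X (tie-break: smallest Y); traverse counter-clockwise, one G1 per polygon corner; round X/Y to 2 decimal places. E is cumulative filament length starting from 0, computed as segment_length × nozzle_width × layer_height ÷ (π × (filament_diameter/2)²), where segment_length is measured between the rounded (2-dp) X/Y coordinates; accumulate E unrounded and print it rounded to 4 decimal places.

G0 X-4.00 Y0.00 Z3.75
G1 X-2.83 Y-2.83 E0.1273
G1 X0.00 Y-4.00 E0.2546
G1 X2.83 Y-2.83 E0.3819
G1 X4.00 Y0.00 E0.5093
G1 X2.83 Y2.83 E0.6366
G1 X0.00 Y4.00 E0.7639
G1 X-2.83 Y2.83 E0.8912
G1 X-4.00 Y0.00 E1.0185

At z = 3.75 mm: the r=4 cylinder contributes a regular 8-gon of circumradius 4; the cylinder at (1.5, 2): section is a regular 8-gon, circumradius r=12; After intersecting: the r=4 cylinder lies inside the r=12 cylinder at (1.5, 2), so it is kept whole — 1 connected region. The outline is a single polygon with 8 vertices. Extrusion per mm of travel: 0.4 × 0.25 / (π × 0.875²) = 0.041575. Accumulating E over each segment gives final E = 1.0185.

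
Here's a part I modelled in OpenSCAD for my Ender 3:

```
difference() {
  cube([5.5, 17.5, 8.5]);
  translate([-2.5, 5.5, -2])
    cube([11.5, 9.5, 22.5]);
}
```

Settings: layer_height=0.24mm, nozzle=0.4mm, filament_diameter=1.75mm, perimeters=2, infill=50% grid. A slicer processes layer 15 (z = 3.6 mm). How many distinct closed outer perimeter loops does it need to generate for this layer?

At z = 3.6 mm: the 5.5×17.5 cube contributes its full rectangle; the 11.5×9.5 cube at (-2.5, 5.5) contributes its full rectangle; Taking the first minus the rest: starting from the 5.5×17.5 cube, the 11.5×9.5 cube at (-2.5, 5.5) partially overlaps it — only the 52.25 mm² overlap (of its 109.25 mm²) is removed, clipping the outline — 2 connected regions. The result has 2 disconnected regions.

2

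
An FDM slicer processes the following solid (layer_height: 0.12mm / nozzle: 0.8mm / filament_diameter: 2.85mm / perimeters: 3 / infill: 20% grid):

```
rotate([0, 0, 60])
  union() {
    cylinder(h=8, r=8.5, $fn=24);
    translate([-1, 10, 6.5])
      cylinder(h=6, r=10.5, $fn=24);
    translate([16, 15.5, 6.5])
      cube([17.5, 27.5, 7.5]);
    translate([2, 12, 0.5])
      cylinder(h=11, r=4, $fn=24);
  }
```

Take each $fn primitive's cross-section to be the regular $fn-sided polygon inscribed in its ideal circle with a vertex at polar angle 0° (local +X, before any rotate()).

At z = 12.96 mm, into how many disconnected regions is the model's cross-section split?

1

At z = 12.96 mm: the cylinder is absent (z outside [0, 8]); the cylinder at (-1, 10) does not reach this height (z outside [6.5, 12.5]); the cube at (16, 15.5) is present — its section is the full 17.5×27.5 rectangle; the cylinder at (2, 12) is absent (z outside [0.5, 11.5]); Taking the union: only the 17.5×27.5 cube at (16, 15.5) is present, so the union is just that shape — 1 connected region; (rotated 60° about Z; rotation is an isometry so areas/perimeters/island counts are preserved). The result has 1 disconnected region.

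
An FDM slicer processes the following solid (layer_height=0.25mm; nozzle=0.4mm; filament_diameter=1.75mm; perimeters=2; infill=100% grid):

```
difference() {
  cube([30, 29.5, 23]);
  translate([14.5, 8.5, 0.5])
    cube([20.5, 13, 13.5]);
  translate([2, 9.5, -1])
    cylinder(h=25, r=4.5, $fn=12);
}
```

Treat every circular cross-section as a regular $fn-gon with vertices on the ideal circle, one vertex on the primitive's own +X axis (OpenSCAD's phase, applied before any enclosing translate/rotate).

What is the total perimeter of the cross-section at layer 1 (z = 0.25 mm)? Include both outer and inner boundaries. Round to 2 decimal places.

129.19 mm

At z = 0.25 mm: the cube is present — its section is the full 30×29.5 rectangle (perimeter 119.00 mm); the cube at (14.5, 8.5) is absent (z outside [0.5, 14]); the cylinder at (2, 9.5): section is a regular 12-gon, circumradius r=4.5 (perimeter = 2·12·4.500·sin(180°/12) = 27.95 mm); Taking the first minus the rest: starting from the 30×29.5 cube, the r=4.5 cylinder at (2, 9.5) partially overlaps it — only the 47.30 mm² overlap (of its 60.75 mm²) is removed, clipping the outline — boundary = 129.19 mm. Overall, the cross-section is a single solid region. Total boundary length (outer) = 129.19 mm.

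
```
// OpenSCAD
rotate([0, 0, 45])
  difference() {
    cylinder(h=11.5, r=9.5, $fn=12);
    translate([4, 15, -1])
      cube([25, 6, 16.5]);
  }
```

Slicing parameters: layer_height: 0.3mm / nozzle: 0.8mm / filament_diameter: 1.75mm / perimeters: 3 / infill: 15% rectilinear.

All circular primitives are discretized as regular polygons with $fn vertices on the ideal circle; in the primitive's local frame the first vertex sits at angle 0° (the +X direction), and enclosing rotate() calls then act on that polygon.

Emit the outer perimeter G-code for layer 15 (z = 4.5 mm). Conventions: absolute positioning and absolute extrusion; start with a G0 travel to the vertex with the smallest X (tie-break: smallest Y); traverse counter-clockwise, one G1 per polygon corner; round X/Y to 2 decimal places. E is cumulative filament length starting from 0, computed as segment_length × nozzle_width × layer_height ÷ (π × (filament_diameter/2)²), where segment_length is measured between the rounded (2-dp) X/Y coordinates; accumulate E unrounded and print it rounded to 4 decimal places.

At z = 4.5 mm: the r=9.5 cylinder gives a regular 12-gon of circumradius 9.5 (constant along its height); the cube at (4, 15) is present — its section is the full 25×6 rectangle; After the difference (first − rest): starting from the r=9.5 cylinder, the 25×6 cube at (4, 15) misses the remaining region (no effect) — 1 connected region; (rotated 45° about Z; rotation is an isometry so areas/perimeters/island counts are preserved). The outline is a single polygon with 12 vertices. Extrusion per mm of travel: 0.8 × 0.3 / (π × 0.875²) = 0.099780. Accumulating E over each segment gives final E = 5.8905.

G0 X-9.18 Y-2.46 Z4.50
G1 X-6.72 Y-6.72 E0.4908
G1 X-2.46 Y-9.18 E0.9817
G1 X2.46 Y-9.18 E1.4726
G1 X6.72 Y-6.72 E1.9635
G1 X9.18 Y-2.46 E2.4543
G1 X9.18 Y2.46 E2.9452
G1 X6.72 Y6.72 E3.4361
G1 X2.46 Y9.18 E3.9269
G1 X-2.46 Y9.18 E4.4178
G1 X-6.72 Y6.72 E4.9087
G1 X-9.18 Y2.46 E5.3995
G1 X-9.18 Y-2.46 E5.8905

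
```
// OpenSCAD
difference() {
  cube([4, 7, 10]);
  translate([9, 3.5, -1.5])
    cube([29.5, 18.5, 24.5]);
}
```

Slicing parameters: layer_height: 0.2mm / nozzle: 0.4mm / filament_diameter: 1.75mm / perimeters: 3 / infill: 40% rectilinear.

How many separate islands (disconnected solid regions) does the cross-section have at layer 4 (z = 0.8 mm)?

1

At z = 0.8 mm: the cube (footprint 4×7) is included at this height; the cube at (9, 3.5) is present — its section is the full 29.5×18.5 rectangle; Taking the first minus the rest: starting from the 4×7 cube, the 29.5×18.5 cube at (9, 3.5) misses the remaining region (no effect) — 1 connected region. Overall, the cross-section is a single solid region. Island count = 1.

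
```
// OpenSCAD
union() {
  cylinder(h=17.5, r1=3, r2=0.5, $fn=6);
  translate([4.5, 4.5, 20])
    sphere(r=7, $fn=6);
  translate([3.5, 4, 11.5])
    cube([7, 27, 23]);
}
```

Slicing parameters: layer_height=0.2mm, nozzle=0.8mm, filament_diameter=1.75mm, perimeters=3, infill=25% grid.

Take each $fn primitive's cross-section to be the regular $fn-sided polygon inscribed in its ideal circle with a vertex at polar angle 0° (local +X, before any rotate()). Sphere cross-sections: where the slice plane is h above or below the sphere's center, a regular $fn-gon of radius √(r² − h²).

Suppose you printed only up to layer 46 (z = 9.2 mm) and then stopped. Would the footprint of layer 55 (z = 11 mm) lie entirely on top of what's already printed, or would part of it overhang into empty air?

Compare the two slices. At z = 9.2: the cone: at t=0.526 of its height the radius interpolates to r₁+(r₂−r₁)t = 1.686, giving a regular 6-gon of that circumradius (area = (6/2)·1.686²·sin(360°/6) = 7.38 mm²); the sphere at (4.5, 4.5) does not reach this height (|z−center|=10.800 > r=7); the cube at (3.5, 4) is absent (z outside [11.5, 34.5]); Combining (union): only the cone is present, so the union is just that shape — area = 7.38 mm². At z = 11: the cone (r1=3→r2=0.5) has section circumradius 1.429 here — a regular 6-gon (area = (6/2)·1.429²·sin(360°/6) = 5.30 mm²); the sphere at (4.5, 4.5) does not reach this height (|z−center|=9.000 > r=7); the cube at (3.5, 4) is not intersected at this z (z outside [11.5, 34.5]); Combining (union): only the cone is present, so the union is just that shape — area = 5.30 mm². Checking containment: the cross-section at z = 11 is a subset of the cross-section at z = 9.2.

entirely on top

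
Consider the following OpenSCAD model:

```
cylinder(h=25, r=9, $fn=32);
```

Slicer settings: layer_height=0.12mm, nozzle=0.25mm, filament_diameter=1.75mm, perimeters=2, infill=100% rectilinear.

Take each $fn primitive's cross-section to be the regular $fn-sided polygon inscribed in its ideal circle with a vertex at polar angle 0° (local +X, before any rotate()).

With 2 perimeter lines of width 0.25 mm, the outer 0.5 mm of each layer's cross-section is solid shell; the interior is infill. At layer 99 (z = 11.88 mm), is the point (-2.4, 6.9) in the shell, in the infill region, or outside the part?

At z = 11.88 mm: the r=9 cylinder contributes a regular 32-gon of circumradius 9. Overall, the cross-section is a single solid region. The nearest boundary edge runs (-1.76, 8.83)→(-3.44, 8.31); distance from the point to it = 1.66 mm. The point is inside the cross-section and 1.66 mm from the nearest boundary — more than the 0.5 mm shell width (2 × 0.25), so it's in the infill interior.

infill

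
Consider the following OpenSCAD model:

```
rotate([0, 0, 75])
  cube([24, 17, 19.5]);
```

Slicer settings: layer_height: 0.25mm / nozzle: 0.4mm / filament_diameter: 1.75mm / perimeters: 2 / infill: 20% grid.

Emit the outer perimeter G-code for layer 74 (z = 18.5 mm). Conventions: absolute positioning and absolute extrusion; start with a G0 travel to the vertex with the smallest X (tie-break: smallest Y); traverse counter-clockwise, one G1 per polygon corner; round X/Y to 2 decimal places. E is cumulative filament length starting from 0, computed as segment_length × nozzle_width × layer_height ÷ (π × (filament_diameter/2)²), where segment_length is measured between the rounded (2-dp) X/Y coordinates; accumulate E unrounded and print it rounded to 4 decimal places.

G0 X-16.42 Y4.40 Z18.50
G1 X0.00 Y0.00 E0.7067
G1 X6.21 Y23.18 E1.7044
G1 X-10.21 Y27.58 E2.4112
G1 X-16.42 Y4.40 E3.4089

At z = 18.5 mm: the cube is present — its section is the full 24×17 rectangle; (rotated 75° about Z; rotation is an isometry so areas/perimeters/island counts are preserved). The outline is a single polygon with 4 vertices. Extrusion per mm of travel: 0.4 × 0.25 / (π × 0.875²) = 0.041575. Accumulating E over each segment gives final E = 3.4089.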